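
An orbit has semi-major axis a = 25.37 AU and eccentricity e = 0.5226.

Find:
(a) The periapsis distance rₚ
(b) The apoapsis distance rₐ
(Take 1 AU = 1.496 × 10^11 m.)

Convert to SI: a = 25.37 AU = 3.79535e+12 m.
(a) rₚ = a(1 − e) = 3.79535e+12 · (1 − 0.5226) = 3.79535e+12 · 0.4774 ≈ 1.812e+12 m = 12.11 AU.
(b) rₐ = a(1 + e) = 3.79535e+12 · (1 + 0.5226) = 3.79535e+12 · 1.5226 ≈ 5.779e+12 m = 38.63 AU.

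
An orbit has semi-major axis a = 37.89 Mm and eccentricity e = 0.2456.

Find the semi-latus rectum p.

Convert to SI: a = 37.89 Mm = 3.789e+07 m.
p = a (1 − e²).
p = 3.789e+07 · (1 − (0.2456)²) = 3.789e+07 · 0.939681 ≈ 3.56e+07 m = 35.6 Mm.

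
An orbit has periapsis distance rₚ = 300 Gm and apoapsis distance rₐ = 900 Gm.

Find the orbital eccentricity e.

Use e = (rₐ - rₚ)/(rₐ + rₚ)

Convert to SI: rₚ = 300 Gm = 3e+11 m; rₐ = 900 Gm = 9e+11 m.
e = (rₐ − rₚ) / (rₐ + rₚ).
e = (9e+11 − 3e+11) / (9e+11 + 3e+11) = 6e+11 / 1.2e+12 ≈ 0.5.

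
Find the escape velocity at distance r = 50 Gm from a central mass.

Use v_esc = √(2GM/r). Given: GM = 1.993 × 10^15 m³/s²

Convert to SI: r = 50 Gm = 5e+10 m.
Escape velocity comes from setting total energy to zero: ½v² − GM/r = 0 ⇒ v_esc = √(2GM / r).
v_esc = √(2 · 1.993e+15 / 5e+10) m/s ≈ 282.3 m/s = 282.3 m/s.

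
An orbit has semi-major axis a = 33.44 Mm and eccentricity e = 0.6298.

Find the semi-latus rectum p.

Convert to SI: a = 33.44 Mm = 3.344e+07 m.
p = a (1 − e²).
p = 3.344e+07 · (1 − (0.6298)²) = 3.344e+07 · 0.603352 ≈ 2.018e+07 m = 20.18 Mm.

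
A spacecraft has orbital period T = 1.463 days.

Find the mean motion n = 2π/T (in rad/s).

Convert to SI: T = 1.463 days = 126403 s.
n = 2π / T.
n = 2π / 126403 s ≈ 4.971e-05 rad/s.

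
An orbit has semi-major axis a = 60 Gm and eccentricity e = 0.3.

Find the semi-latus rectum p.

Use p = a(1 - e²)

Convert to SI: a = 60 Gm = 6e+10 m.
p = a (1 − e²).
p = 6e+10 · (1 − (0.3)²) = 6e+10 · 0.91 ≈ 5.46e+10 m = 54.6 Gm.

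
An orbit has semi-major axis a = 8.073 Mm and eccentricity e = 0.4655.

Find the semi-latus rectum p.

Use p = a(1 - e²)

Convert to SI: a = 8.073 Mm = 8.073e+06 m.
p = a (1 − e²).
p = 8.073e+06 · (1 − (0.4655)²) = 8.073e+06 · 0.78331 ≈ 6.324e+06 m = 6.324 Mm.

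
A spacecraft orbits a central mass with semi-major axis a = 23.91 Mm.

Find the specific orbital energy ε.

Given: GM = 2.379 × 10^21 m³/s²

Convert to SI: a = 23.91 Mm = 2.391e+07 m.
ε = −GM / (2a).
ε = −2.379e+21 / (2 · 2.391e+07) J/kg ≈ -4.975e+13 J/kg = -4.975e+04 GJ/kg.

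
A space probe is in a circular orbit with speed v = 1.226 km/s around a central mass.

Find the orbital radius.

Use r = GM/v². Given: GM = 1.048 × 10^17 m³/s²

Convert to SI: v = 1.226 km/s = 1226 m/s.
For a circular orbit, v² = GM / r, so r = GM / v².
r = 1.048e+17 / (1226)² m ≈ 6.972e+10 m = 6.972 × 10^10 m.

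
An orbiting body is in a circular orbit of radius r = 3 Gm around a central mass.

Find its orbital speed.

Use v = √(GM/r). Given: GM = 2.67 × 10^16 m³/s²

Convert to SI: r = 3 Gm = 3e+09 m.
For a circular orbit, gravity supplies the centripetal force, so v = √(GM / r).
v = √(2.67e+16 / 3e+09) m/s ≈ 2983 m/s = 2.983 km/s.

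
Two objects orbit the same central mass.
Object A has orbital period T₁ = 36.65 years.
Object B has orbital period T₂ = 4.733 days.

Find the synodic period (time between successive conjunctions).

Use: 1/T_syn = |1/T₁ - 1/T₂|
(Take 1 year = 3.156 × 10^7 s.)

Convert to SI: T₁ = 36.65 years = 1.15667e+09 s; T₂ = 4.733 days = 408931 s.
T_syn = |T₁ · T₂ / (T₁ − T₂)|.
T_syn = |1.15667e+09 · 408931 / (1.15667e+09 − 408931)| s ≈ 4.091e+05 s = 4.735 days.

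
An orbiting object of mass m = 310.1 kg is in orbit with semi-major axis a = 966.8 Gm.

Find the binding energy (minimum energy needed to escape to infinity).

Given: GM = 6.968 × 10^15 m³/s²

Convert to SI: a = 966.8 Gm = 9.668e+11 m.
Total orbital energy is E = −GMm/(2a); binding energy is E_bind = −E = GMm/(2a).
E_bind = 6.968e+15 · 310.1 / (2 · 9.668e+11) J ≈ 1.117e+06 J = 1.117 MJ.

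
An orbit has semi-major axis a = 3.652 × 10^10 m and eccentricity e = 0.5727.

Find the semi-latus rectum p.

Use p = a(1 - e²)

p = a (1 − e²).
p = 3.652e+10 · (1 − (0.5727)²) = 3.652e+10 · 0.672015 ≈ 2.454e+10 m = 2.454 × 10^10 m.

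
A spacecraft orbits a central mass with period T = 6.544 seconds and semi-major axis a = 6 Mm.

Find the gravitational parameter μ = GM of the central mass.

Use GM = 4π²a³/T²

Convert to SI: a = 6 Mm = 6e+06 m.
GM = 4π² · a³ / T².
GM = 4π² · (6e+06)³ / (6.544)² m³/s² ≈ 1.991e+20 m³/s² = 1.991 × 10^20 m³/s².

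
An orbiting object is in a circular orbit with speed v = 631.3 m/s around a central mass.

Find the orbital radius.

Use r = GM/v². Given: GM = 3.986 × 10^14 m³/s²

For a circular orbit, v² = GM / r, so r = GM / v².
r = 3.986e+14 / (631.3)² m ≈ 1e+09 m = 1 Gm.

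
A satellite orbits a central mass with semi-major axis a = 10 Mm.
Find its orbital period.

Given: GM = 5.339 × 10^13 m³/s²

Convert to SI: a = 10 Mm = 1e+07 m.
Kepler's third law: T = 2π √(a³ / GM).
Substituting a = 1e+07 m and GM = 5.339e+13 m³/s²:
T = 2π √((1e+07)³ / 5.339e+13) s
T ≈ 2.719e+04 s = 7.553 hours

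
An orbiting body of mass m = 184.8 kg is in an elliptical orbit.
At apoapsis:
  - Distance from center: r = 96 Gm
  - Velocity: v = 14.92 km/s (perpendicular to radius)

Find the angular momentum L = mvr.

Convert to SI: r = 96 Gm = 9.6e+10 m; v = 14.92 km/s = 14920 m/s.
Since v is perpendicular to r, L = m · v · r.
L = 184.8 · 14920 · 9.6e+10 kg·m²/s ≈ 2.647e+17 kg·m²/s.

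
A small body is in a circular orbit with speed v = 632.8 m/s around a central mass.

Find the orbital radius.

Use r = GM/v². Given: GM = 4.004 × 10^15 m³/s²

For a circular orbit, v² = GM / r, so r = GM / v².
r = 4.004e+15 / (632.8)² m ≈ 9.999e+09 m = 9.999 Gm.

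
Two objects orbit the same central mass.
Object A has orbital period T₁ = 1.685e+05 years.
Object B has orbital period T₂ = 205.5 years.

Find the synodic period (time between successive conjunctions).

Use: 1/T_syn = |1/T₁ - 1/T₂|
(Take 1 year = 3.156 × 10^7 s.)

Convert to SI: T₁ = 1.685e+05 years = 5.31786e+12 s; T₂ = 205.5 years = 6.48558e+09 s.
T_syn = |T₁ · T₂ / (T₁ − T₂)|.
T_syn = |5.31786e+12 · 6.48558e+09 / (5.31786e+12 − 6.48558e+09)| s ≈ 6.493e+09 s = 205.8 years.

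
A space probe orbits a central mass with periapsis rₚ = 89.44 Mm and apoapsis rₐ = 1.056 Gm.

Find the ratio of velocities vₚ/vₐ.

Convert to SI: rₚ = 89.44 Mm = 8.944e+07 m; rₐ = 1.056 Gm = 1.056e+09 m.
Conservation of angular momentum gives rₚvₚ = rₐvₐ, so vₚ/vₐ = rₐ/rₚ.
vₚ/vₐ = 1.056e+09 / 8.944e+07 ≈ 11.81.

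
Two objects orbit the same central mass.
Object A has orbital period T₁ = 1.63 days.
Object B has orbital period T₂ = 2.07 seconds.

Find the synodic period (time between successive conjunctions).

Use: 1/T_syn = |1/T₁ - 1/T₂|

Convert to SI: T₁ = 1.63 days = 140832 s.
T_syn = |T₁ · T₂ / (T₁ − T₂)|.
T_syn = |140832 · 2.07 / (140832 − 2.07)| s ≈ 2.07 s = 2.07 seconds.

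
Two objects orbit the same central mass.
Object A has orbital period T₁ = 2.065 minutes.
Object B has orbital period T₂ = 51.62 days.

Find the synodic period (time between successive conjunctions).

Convert to SI: T₁ = 2.065 minutes = 123.9 s; T₂ = 51.62 days = 4.45997e+06 s.
T_syn = |T₁ · T₂ / (T₁ − T₂)|.
T_syn = |123.9 · 4.45997e+06 / (123.9 − 4.45997e+06)| s ≈ 123.9 s = 2.065 minutes.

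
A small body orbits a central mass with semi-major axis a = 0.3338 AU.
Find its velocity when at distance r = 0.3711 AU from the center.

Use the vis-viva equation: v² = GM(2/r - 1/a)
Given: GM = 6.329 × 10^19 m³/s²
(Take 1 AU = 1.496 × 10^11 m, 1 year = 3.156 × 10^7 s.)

Convert to SI: a = 0.3338 AU = 4.99365e+10 m; r = 0.3711 AU = 5.55166e+10 m.
Vis-viva: v = √(GM · (2/r − 1/a)).
2/r − 1/a = 2/5.55166e+10 − 1/4.99365e+10 = 1.59998e-11 m⁻¹.
v = √(6.329e+19 · 1.59998e-11) m/s ≈ 3.182e+04 m/s = 6.713 AU/year.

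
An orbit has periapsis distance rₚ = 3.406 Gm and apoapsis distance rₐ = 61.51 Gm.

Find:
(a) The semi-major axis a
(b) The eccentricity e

Convert to SI: rₚ = 3.406 Gm = 3.406e+09 m; rₐ = 61.51 Gm = 6.151e+10 m.
(a) a = (rₚ + rₐ) / 2 = (3.406e+09 + 6.151e+10) / 2 ≈ 3.246e+10 m = 32.46 Gm.
(b) e = (rₐ − rₚ) / (rₐ + rₚ) = (6.151e+10 − 3.406e+09) / (6.151e+10 + 3.406e+09) ≈ 0.8951.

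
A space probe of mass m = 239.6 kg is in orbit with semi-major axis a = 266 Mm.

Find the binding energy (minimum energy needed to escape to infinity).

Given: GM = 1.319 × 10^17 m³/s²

Convert to SI: a = 266 Mm = 2.66e+08 m.
Total orbital energy is E = −GMm/(2a); binding energy is E_bind = −E = GMm/(2a).
E_bind = 1.319e+17 · 239.6 / (2 · 2.66e+08) J ≈ 5.94e+10 J = 59.4 GJ.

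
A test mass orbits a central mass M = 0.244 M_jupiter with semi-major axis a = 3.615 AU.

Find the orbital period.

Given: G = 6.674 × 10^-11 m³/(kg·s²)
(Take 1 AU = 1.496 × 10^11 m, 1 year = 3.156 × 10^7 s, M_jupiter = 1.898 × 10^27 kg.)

Convert to SI: a = 3.615 AU = 5.40804e+11 m; M = 0.244 M_jupiter = 4.63112e+26 kg.
GM = G · M = 6.674e-11 · 4.63112e+26 = 3.09081e+16 m³/s².
Kepler's third law: T = 2π √(a³ / GM).
Substituting a = 5.40804e+11 m and GM = 3.09081e+16 m³/s²:
T = 2π √((5.40804e+11)³ / 3.09081e+16) s
T ≈ 1.421e+10 s = 450.4 years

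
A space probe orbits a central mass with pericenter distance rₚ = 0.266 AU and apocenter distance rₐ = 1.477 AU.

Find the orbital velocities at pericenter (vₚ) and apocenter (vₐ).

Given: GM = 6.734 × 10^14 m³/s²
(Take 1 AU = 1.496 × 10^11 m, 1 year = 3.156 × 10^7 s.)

Convert to SI: rₚ = 0.266 AU = 3.97936e+10 m; rₐ = 1.477 AU = 2.20959e+11 m.
Use the vis-viva equation v² = GM(2/r − 1/a) with a = (rₚ + rₐ)/2 = (3.97936e+10 + 2.20959e+11)/2 = 1.30376e+11 m.
vₚ = √(GM · (2/rₚ − 1/a)) = √(6.734e+14 · (2/3.97936e+10 − 1/1.30376e+11)) m/s ≈ 169.4 m/s = 0.03573 AU/year.
vₐ = √(GM · (2/rₐ − 1/a)) = √(6.734e+14 · (2/2.20959e+11 − 1/1.30376e+11)) m/s ≈ 30.5 m/s = 0.006434 AU/year.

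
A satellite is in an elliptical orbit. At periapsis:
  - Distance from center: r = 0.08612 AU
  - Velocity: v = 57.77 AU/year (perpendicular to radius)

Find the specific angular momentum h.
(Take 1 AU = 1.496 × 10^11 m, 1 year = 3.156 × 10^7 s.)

Convert to SI: r = 0.08612 AU = 1.28836e+10 m; v = 57.77 AU/year = 273840 m/s.
With v perpendicular to r, h = r · v.
h = 1.28836e+10 · 273840 m²/s ≈ 3.528e+15 m²/s.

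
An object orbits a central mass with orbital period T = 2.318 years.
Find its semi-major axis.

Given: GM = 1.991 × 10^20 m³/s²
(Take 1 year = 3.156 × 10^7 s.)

Convert to SI: T = 2.318 years = 7.31561e+07 s.
Invert Kepler's third law: a = (GM · T² / (4π²))^(1/3).
Substituting T = 7.31561e+07 s and GM = 1.991e+20 m³/s²:
a = (1.991e+20 · (7.31561e+07)² / (4π²))^(1/3) m
a ≈ 3e+11 m = 300 Gm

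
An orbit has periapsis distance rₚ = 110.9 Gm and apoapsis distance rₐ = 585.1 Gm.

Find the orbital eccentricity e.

Convert to SI: rₚ = 110.9 Gm = 1.109e+11 m; rₐ = 585.1 Gm = 5.851e+11 m.
e = (rₐ − rₚ) / (rₐ + rₚ).
e = (5.851e+11 − 1.109e+11) / (5.851e+11 + 1.109e+11) = 4.742e+11 / 6.96e+11 ≈ 0.6813.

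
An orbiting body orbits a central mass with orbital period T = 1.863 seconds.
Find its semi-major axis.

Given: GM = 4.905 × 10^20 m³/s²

Invert Kepler's third law: a = (GM · T² / (4π²))^(1/3).
Substituting T = 1.863 s and GM = 4.905e+20 m³/s²:
a = (4.905e+20 · (1.863)² / (4π²))^(1/3) m
a ≈ 3.507e+06 m = 3.507 Mm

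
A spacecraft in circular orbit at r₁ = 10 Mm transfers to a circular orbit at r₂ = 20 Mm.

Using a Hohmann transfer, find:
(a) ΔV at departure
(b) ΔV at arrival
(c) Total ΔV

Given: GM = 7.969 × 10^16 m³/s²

Convert to SI: r₁ = 10 Mm = 1e+07 m; r₂ = 20 Mm = 2e+07 m.
Transfer semi-major axis: a_t = (r₁ + r₂)/2 = (1e+07 + 2e+07)/2 = 1.5e+07 m.
Circular speeds: v₁ = √(GM/r₁) = 89269.3 m/s, v₂ = √(GM/r₂) = 63122.9 m/s.
Transfer speeds (vis-viva v² = GM(2/r − 1/a_t)): v₁ᵗ = 103079 m/s, v₂ᵗ = 51539.6 m/s.
(a) ΔV₁ = |v₁ᵗ − v₁| ≈ 1.381e+04 m/s = 13.81 km/s.
(b) ΔV₂ = |v₂ − v₂ᵗ| ≈ 1.158e+04 m/s = 11.58 km/s.
(c) ΔV_total = ΔV₁ + ΔV₂ ≈ 2.539e+04 m/s = 25.39 km/s.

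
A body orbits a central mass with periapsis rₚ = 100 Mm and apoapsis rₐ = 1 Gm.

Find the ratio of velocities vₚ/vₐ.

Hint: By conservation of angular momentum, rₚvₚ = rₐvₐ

Convert to SI: rₚ = 100 Mm = 1e+08 m; rₐ = 1 Gm = 1e+09 m.
Conservation of angular momentum gives rₚvₚ = rₐvₐ, so vₚ/vₐ = rₐ/rₚ.
vₚ/vₐ = 1e+09 / 1e+08 ≈ 10.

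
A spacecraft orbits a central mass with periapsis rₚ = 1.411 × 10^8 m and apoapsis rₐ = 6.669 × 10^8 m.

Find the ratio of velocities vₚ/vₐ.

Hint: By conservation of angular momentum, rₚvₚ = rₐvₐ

Conservation of angular momentum gives rₚvₚ = rₐvₐ, so vₚ/vₐ = rₐ/rₚ.
vₚ/vₐ = 6.669e+08 / 1.411e+08 ≈ 4.726.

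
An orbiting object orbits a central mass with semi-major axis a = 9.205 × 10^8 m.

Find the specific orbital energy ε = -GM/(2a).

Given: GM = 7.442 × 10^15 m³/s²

ε = −GM / (2a).
ε = −7.442e+15 / (2 · 9.205e+08) J/kg ≈ -4.042e+06 J/kg = -4.042 MJ/kg.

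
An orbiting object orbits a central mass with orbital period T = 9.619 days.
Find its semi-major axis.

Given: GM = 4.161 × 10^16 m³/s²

Convert to SI: T = 9.619 days = 831082 s.
Invert Kepler's third law: a = (GM · T² / (4π²))^(1/3).
Substituting T = 831082 s and GM = 4.161e+16 m³/s²:
a = (4.161e+16 · (831082)² / (4π²))^(1/3) m
a ≈ 8.996e+08 m = 8.996 × 10^8 m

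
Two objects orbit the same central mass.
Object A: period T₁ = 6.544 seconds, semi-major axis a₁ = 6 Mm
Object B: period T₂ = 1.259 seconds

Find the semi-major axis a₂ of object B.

Convert to SI: a₁ = 6 Mm = 6e+06 m.
Kepler's third law: (T₁/T₂)² = (a₁/a₂)³ ⇒ a₂ = a₁ · (T₂/T₁)^(2/3).
T₂/T₁ = 1.259 / 6.544 = 0.19239.
a₂ = 6e+06 · (0.19239)^(2/3) m ≈ 2e+06 m = 2 Mm.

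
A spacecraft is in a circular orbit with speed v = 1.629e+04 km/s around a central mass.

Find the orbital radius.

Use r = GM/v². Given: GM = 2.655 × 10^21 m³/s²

Convert to SI: v = 1.629e+04 km/s = 1.629e+07 m/s.
For a circular orbit, v² = GM / r, so r = GM / v².
r = 2.655e+21 / (1.629e+07)² m ≈ 1.001e+07 m = 10.01 Mm.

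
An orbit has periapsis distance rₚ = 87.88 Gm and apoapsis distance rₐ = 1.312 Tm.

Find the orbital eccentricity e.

Convert to SI: rₚ = 87.88 Gm = 8.788e+10 m; rₐ = 1.312 Tm = 1.312e+12 m.
e = (rₐ − rₚ) / (rₐ + rₚ).
e = (1.312e+12 − 8.788e+10) / (1.312e+12 + 8.788e+10) = 1.22412e+12 / 1.39988e+12 ≈ 0.8744.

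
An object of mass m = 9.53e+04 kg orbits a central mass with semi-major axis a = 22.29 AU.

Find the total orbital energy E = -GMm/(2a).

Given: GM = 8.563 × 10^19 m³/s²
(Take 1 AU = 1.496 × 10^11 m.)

Convert to SI: a = 22.29 AU = 3.33458e+12 m.
E = −GMm / (2a).
E = −8.563e+19 · 9.53e+04 / (2 · 3.33458e+12) J ≈ -1.224e+12 J = -1.224 TJ.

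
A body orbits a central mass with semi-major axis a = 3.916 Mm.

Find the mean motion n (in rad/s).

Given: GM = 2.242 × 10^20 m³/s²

Convert to SI: a = 3.916 Mm = 3.916e+06 m.
n = √(GM / a³).
n = √(2.242e+20 / (3.916e+06)³) rad/s ≈ 1.932 rad/s.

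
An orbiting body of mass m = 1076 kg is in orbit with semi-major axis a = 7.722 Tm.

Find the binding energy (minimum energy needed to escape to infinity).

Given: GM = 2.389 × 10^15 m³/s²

Convert to SI: a = 7.722 Tm = 7.722e+12 m.
Total orbital energy is E = −GMm/(2a); binding energy is E_bind = −E = GMm/(2a).
E_bind = 2.389e+15 · 1076 / (2 · 7.722e+12) J ≈ 1.664e+05 J = 166.4 kJ.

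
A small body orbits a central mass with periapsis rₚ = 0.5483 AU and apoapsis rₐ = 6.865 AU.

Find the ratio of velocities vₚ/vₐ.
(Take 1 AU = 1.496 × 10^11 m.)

Convert to SI: rₚ = 0.5483 AU = 8.20257e+10 m; rₐ = 6.865 AU = 1.027e+12 m.
Conservation of angular momentum gives rₚvₚ = rₐvₐ, so vₚ/vₐ = rₐ/rₚ.
vₚ/vₐ = 1.027e+12 / 8.20257e+10 ≈ 12.52.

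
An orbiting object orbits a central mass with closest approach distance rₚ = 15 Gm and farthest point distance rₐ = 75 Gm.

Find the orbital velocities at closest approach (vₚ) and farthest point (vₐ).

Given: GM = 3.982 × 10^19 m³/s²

Convert to SI: rₚ = 15 Gm = 1.5e+10 m; rₐ = 75 Gm = 7.5e+10 m.
Use the vis-viva equation v² = GM(2/r − 1/a) with a = (rₚ + rₐ)/2 = (1.5e+10 + 7.5e+10)/2 = 4.5e+10 m.
vₚ = √(GM · (2/rₚ − 1/a)) = √(3.982e+19 · (2/1.5e+10 − 1/4.5e+10)) m/s ≈ 6.652e+04 m/s = 66.52 km/s.
vₐ = √(GM · (2/rₐ − 1/a)) = √(3.982e+19 · (2/7.5e+10 − 1/4.5e+10)) m/s ≈ 1.33e+04 m/s = 13.3 km/s.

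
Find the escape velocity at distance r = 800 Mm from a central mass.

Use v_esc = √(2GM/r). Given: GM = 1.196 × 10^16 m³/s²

Convert to SI: r = 800 Mm = 8e+08 m.
Escape velocity comes from setting total energy to zero: ½v² − GM/r = 0 ⇒ v_esc = √(2GM / r).
v_esc = √(2 · 1.196e+16 / 8e+08) m/s ≈ 5468 m/s = 5.468 km/s.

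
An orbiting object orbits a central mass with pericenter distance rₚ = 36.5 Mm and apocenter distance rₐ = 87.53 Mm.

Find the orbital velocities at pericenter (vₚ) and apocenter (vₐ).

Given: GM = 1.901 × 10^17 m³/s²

Convert to SI: rₚ = 36.5 Mm = 3.65e+07 m; rₐ = 87.53 Mm = 8.753e+07 m.
Use the vis-viva equation v² = GM(2/r − 1/a) with a = (rₚ + rₐ)/2 = (3.65e+07 + 8.753e+07)/2 = 6.2015e+07 m.
vₚ = √(GM · (2/rₚ − 1/a)) = √(1.901e+17 · (2/3.65e+07 − 1/6.2015e+07)) m/s ≈ 8.574e+04 m/s = 85.74 km/s.
vₐ = √(GM · (2/rₐ − 1/a)) = √(1.901e+17 · (2/8.753e+07 − 1/6.2015e+07)) m/s ≈ 3.575e+04 m/s = 35.75 km/s.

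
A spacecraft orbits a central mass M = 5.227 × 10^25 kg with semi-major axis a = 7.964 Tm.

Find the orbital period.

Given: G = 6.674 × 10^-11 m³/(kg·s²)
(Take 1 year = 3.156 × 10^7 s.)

Convert to SI: a = 7.964 Tm = 7.964e+12 m.
GM = G · M = 6.674e-11 · 5.227e+25 = 3.4885e+15 m³/s².
Kepler's third law: T = 2π √(a³ / GM).
Substituting a = 7.964e+12 m and GM = 3.4885e+15 m³/s²:
T = 2π √((7.964e+12)³ / 3.4885e+15) s
T ≈ 2.391e+12 s = 7.576e+04 years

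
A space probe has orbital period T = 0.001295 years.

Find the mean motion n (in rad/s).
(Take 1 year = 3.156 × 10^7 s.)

Convert to SI: T = 0.001295 years = 40870.2 s.
n = 2π / T.
n = 2π / 40870.2 s ≈ 0.0001537 rad/s.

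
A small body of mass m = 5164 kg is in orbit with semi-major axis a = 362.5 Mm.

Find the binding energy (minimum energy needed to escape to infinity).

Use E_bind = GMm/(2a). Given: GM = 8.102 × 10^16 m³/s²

Convert to SI: a = 362.5 Mm = 3.625e+08 m.
Total orbital energy is E = −GMm/(2a); binding energy is E_bind = −E = GMm/(2a).
E_bind = 8.102e+16 · 5164 / (2 · 3.625e+08) J ≈ 5.771e+11 J = 577.1 GJ.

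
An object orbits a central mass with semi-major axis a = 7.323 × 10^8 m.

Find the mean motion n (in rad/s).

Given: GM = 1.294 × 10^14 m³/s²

n = √(GM / a³).
n = √(1.294e+14 / (7.323e+08)³) rad/s ≈ 5.74e-07 rad/s.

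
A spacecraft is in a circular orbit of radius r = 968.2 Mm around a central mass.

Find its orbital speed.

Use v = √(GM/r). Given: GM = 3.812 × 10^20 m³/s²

Convert to SI: r = 968.2 Mm = 9.682e+08 m.
For a circular orbit, gravity supplies the centripetal force, so v = √(GM / r).
v = √(3.812e+20 / 9.682e+08) m/s ≈ 6.275e+05 m/s = 627.5 km/s.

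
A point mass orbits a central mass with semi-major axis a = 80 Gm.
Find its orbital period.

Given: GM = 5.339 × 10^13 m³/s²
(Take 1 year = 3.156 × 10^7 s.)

Convert to SI: a = 80 Gm = 8e+10 m.
Kepler's third law: T = 2π √(a³ / GM).
Substituting a = 8e+10 m and GM = 5.339e+13 m³/s²:
T = 2π √((8e+10)³ / 5.339e+13) s
T ≈ 1.946e+10 s = 616.5 years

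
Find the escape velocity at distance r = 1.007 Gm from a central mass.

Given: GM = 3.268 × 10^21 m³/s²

Convert to SI: r = 1.007 Gm = 1.007e+09 m.
Escape velocity comes from setting total energy to zero: ½v² − GM/r = 0 ⇒ v_esc = √(2GM / r).
v_esc = √(2 · 3.268e+21 / 1.007e+09) m/s ≈ 2.548e+06 m/s = 2548 km/s.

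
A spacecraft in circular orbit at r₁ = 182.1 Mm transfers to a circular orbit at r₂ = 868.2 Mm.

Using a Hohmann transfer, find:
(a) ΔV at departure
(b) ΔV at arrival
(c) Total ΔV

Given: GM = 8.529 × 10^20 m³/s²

Convert to SI: r₁ = 182.1 Mm = 1.821e+08 m; r₂ = 868.2 Mm = 8.682e+08 m.
Transfer semi-major axis: a_t = (r₁ + r₂)/2 = (1.821e+08 + 8.682e+08)/2 = 5.2515e+08 m.
Circular speeds: v₁ = √(GM/r₁) = 2.16418e+06 m/s, v₂ = √(GM/r₂) = 991150 m/s.
Transfer speeds (vis-viva v² = GM(2/r − 1/a_t)): v₁ᵗ = 2.78267e+06 m/s, v₂ᵗ = 583650 m/s.
(a) ΔV₁ = |v₁ᵗ − v₁| ≈ 6.185e+05 m/s = 618.5 km/s.
(b) ΔV₂ = |v₂ − v₂ᵗ| ≈ 4.075e+05 m/s = 407.5 km/s.
(c) ΔV_total = ΔV₁ + ΔV₂ ≈ 1.026e+06 m/s = 1026 km/s.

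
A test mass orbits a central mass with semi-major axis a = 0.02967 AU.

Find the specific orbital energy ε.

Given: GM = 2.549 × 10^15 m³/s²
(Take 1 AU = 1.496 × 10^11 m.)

Convert to SI: a = 0.02967 AU = 4.43863e+09 m.
ε = −GM / (2a).
ε = −2.549e+15 / (2 · 4.43863e+09) J/kg ≈ -2.871e+05 J/kg = -287.1 kJ/kg.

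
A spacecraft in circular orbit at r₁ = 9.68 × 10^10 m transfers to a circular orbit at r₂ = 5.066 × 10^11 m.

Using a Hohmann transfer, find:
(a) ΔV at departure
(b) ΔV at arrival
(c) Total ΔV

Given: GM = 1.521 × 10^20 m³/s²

Transfer semi-major axis: a_t = (r₁ + r₂)/2 = (9.68e+10 + 5.066e+11)/2 = 3.017e+11 m.
Circular speeds: v₁ = √(GM/r₁) = 39639.4 m/s, v₂ = √(GM/r₂) = 17327.3 m/s.
Transfer speeds (vis-viva v² = GM(2/r − 1/a_t)): v₁ᵗ = 51365.5 m/s, v₂ᵗ = 9814.81 m/s.
(a) ΔV₁ = |v₁ᵗ − v₁| ≈ 1.173e+04 m/s = 11.73 km/s.
(b) ΔV₂ = |v₂ − v₂ᵗ| ≈ 7513 m/s = 7.513 km/s.
(c) ΔV_total = ΔV₁ + ΔV₂ ≈ 1.924e+04 m/s = 19.24 km/s.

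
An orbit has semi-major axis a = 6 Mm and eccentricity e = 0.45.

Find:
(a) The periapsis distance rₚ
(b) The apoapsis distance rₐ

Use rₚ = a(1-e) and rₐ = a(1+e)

Convert to SI: a = 6 Mm = 6e+06 m.
(a) rₚ = a(1 − e) = 6e+06 · (1 − 0.45) = 6e+06 · 0.55 ≈ 3.3e+06 m = 3.3 Mm.
(b) rₐ = a(1 + e) = 6e+06 · (1 + 0.45) = 6e+06 · 1.45 ≈ 8.7e+06 m = 8.7 Mm.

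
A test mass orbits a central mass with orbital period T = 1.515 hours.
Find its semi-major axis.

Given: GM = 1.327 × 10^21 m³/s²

Convert to SI: T = 1.515 hours = 5454 s.
Invert Kepler's third law: a = (GM · T² / (4π²))^(1/3).
Substituting T = 5454 s and GM = 1.327e+21 m³/s²:
a = (1.327e+21 · (5454)² / (4π²))^(1/3) m
a ≈ 1e+09 m = 1000 Mm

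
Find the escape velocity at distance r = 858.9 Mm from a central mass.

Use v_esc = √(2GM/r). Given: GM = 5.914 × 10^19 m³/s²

Convert to SI: r = 858.9 Mm = 8.589e+08 m.
Escape velocity comes from setting total energy to zero: ½v² − GM/r = 0 ⇒ v_esc = √(2GM / r).
v_esc = √(2 · 5.914e+19 / 8.589e+08) m/s ≈ 3.711e+05 m/s = 371.1 km/s.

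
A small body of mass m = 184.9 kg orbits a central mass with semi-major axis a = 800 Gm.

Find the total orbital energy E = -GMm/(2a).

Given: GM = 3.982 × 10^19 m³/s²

Convert to SI: a = 800 Gm = 8e+11 m.
E = −GMm / (2a).
E = −3.982e+19 · 184.9 / (2 · 8e+11) J ≈ -4.602e+09 J = -4.602 GJ.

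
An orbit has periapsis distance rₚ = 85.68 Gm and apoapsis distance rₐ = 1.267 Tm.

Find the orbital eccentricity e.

Convert to SI: rₚ = 85.68 Gm = 8.568e+10 m; rₐ = 1.267 Tm = 1.267e+12 m.
e = (rₐ − rₚ) / (rₐ + rₚ).
e = (1.267e+12 − 8.568e+10) / (1.267e+12 + 8.568e+10) = 1.18132e+12 / 1.35268e+12 ≈ 0.8733.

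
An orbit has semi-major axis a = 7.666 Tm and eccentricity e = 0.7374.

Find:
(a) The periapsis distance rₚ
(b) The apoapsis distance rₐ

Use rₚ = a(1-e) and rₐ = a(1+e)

Convert to SI: a = 7.666 Tm = 7.666e+12 m.
(a) rₚ = a(1 − e) = 7.666e+12 · (1 − 0.7374) = 7.666e+12 · 0.2626 ≈ 2.013e+12 m = 2.013 Tm.
(b) rₐ = a(1 + e) = 7.666e+12 · (1 + 0.7374) = 7.666e+12 · 1.7374 ≈ 1.332e+13 m = 13.32 Tm.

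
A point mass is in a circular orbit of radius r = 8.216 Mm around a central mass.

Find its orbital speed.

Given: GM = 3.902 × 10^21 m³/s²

Convert to SI: r = 8.216 Mm = 8.216e+06 m.
For a circular orbit, gravity supplies the centripetal force, so v = √(GM / r).
v = √(3.902e+21 / 8.216e+06) m/s ≈ 2.179e+07 m/s = 2.179e+04 km/s.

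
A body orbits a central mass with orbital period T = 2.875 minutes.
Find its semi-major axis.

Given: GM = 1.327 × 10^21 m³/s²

Convert to SI: T = 2.875 minutes = 172.5 s.
Invert Kepler's third law: a = (GM · T² / (4π²))^(1/3).
Substituting T = 172.5 s and GM = 1.327e+21 m³/s²:
a = (1.327e+21 · (172.5)² / (4π²))^(1/3) m
a ≈ 1e+08 m = 100 Mm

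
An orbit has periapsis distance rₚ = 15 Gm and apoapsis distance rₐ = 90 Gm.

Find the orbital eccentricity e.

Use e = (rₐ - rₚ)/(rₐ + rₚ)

Convert to SI: rₚ = 15 Gm = 1.5e+10 m; rₐ = 90 Gm = 9e+10 m.
e = (rₐ − rₚ) / (rₐ + rₚ).
e = (9e+10 − 1.5e+10) / (9e+10 + 1.5e+10) = 7.5e+10 / 1.05e+11 ≈ 0.7143.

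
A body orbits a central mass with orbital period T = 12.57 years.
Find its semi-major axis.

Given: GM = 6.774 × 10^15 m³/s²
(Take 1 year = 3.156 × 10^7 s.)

Convert to SI: T = 12.57 years = 3.96709e+08 s.
Invert Kepler's third law: a = (GM · T² / (4π²))^(1/3).
Substituting T = 3.96709e+08 s and GM = 6.774e+15 m³/s²:
a = (6.774e+15 · (3.96709e+08)² / (4π²))^(1/3) m
a ≈ 3e+10 m = 30 Gm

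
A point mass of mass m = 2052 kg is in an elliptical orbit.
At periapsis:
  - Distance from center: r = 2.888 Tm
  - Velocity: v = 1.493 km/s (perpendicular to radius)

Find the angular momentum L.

Convert to SI: r = 2.888 Tm = 2.888e+12 m; v = 1.493 km/s = 1493 m/s.
Since v is perpendicular to r, L = m · v · r.
L = 2052 · 1493 · 2.888e+12 kg·m²/s ≈ 8.848e+18 kg·m²/s.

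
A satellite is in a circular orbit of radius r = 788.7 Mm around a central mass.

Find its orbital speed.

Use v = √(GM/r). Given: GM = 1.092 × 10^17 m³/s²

Convert to SI: r = 788.7 Mm = 7.887e+08 m.
For a circular orbit, gravity supplies the centripetal force, so v = √(GM / r).
v = √(1.092e+17 / 7.887e+08) m/s ≈ 1.177e+04 m/s = 11.77 km/s.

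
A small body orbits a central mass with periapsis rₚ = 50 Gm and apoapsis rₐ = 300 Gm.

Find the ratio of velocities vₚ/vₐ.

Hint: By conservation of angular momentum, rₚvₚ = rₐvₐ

Convert to SI: rₚ = 50 Gm = 5e+10 m; rₐ = 300 Gm = 3e+11 m.
Conservation of angular momentum gives rₚvₚ = rₐvₐ, so vₚ/vₐ = rₐ/rₚ.
vₚ/vₐ = 3e+11 / 5e+10 ≈ 6.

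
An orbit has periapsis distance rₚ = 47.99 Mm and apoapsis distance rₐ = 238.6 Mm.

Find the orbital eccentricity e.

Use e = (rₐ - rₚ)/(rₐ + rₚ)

Convert to SI: rₚ = 47.99 Mm = 4.799e+07 m; rₐ = 238.6 Mm = 2.386e+08 m.
e = (rₐ − rₚ) / (rₐ + rₚ).
e = (2.386e+08 − 4.799e+07) / (2.386e+08 + 4.799e+07) = 1.9061e+08 / 2.8659e+08 ≈ 0.6651.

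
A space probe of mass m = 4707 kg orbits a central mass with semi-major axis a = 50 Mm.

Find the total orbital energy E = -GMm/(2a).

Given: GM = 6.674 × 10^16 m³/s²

Convert to SI: a = 50 Mm = 5e+07 m.
E = −GMm / (2a).
E = −6.674e+16 · 4707 / (2 · 5e+07) J ≈ -3.141e+12 J = -3.141 TJ.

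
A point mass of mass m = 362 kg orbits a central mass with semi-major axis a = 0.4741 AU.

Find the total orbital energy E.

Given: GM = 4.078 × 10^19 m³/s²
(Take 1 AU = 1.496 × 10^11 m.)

Convert to SI: a = 0.4741 AU = 7.09254e+10 m.
E = −GMm / (2a).
E = −4.078e+19 · 362 / (2 · 7.09254e+10) J ≈ -1.041e+11 J = -104.1 GJ.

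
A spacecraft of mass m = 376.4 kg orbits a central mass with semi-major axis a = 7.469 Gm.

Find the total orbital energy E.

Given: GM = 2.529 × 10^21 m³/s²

Convert to SI: a = 7.469 Gm = 7.469e+09 m.
E = −GMm / (2a).
E = −2.529e+21 · 376.4 / (2 · 7.469e+09) J ≈ -6.372e+13 J = -63.72 TJ.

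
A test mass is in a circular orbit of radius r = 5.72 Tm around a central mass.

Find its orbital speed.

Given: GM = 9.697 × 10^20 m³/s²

Convert to SI: r = 5.72 Tm = 5.72e+12 m.
For a circular orbit, gravity supplies the centripetal force, so v = √(GM / r).
v = √(9.697e+20 / 5.72e+12) m/s ≈ 1.302e+04 m/s = 13.02 km/s.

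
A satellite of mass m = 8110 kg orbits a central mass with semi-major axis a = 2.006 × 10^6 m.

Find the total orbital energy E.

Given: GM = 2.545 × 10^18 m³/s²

E = −GMm / (2a).
E = −2.545e+18 · 8110 / (2 · 2.006e+06) J ≈ -5.145e+15 J = -5.145 PJ.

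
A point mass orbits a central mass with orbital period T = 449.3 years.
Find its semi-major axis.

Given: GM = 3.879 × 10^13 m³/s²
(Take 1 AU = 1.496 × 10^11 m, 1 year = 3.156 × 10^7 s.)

Convert to SI: T = 449.3 years = 1.41799e+10 s.
Invert Kepler's third law: a = (GM · T² / (4π²))^(1/3).
Substituting T = 1.41799e+10 s and GM = 3.879e+13 m³/s²:
a = (3.879e+13 · (1.41799e+10)² / (4π²))^(1/3) m
a ≈ 5.824e+10 m = 0.3893 AU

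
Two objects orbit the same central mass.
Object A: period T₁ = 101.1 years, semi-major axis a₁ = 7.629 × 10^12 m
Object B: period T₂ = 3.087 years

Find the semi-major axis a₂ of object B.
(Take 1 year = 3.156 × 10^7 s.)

Convert to SI: T₁ = 101.1 years = 3.19072e+09 s; T₂ = 3.087 years = 9.74257e+07 s.
Kepler's third law: (T₁/T₂)² = (a₁/a₂)³ ⇒ a₂ = a₁ · (T₂/T₁)^(2/3).
T₂/T₁ = 9.74257e+07 / 3.19072e+09 = 0.0305341.
a₂ = 7.629e+12 · (0.0305341)^(2/3) m ≈ 7.453e+11 m = 7.453 × 10^11 m.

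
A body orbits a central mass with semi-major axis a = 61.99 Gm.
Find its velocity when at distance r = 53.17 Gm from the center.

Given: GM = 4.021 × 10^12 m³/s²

Convert to SI: a = 61.99 Gm = 6.199e+10 m; r = 53.17 Gm = 5.317e+10 m.
Vis-viva: v = √(GM · (2/r − 1/a)).
2/r − 1/a = 2/5.317e+10 − 1/6.199e+10 = 2.14836e-11 m⁻¹.
v = √(4.021e+12 · 2.14836e-11) m/s ≈ 9.294 m/s = 9.294 m/s.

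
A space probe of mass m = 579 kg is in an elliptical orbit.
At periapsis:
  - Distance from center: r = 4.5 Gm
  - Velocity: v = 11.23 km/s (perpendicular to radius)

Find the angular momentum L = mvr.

Convert to SI: r = 4.5 Gm = 4.5e+09 m; v = 11.23 km/s = 11230 m/s.
Since v is perpendicular to r, L = m · v · r.
L = 579 · 11230 · 4.5e+09 kg·m²/s ≈ 2.926e+16 kg·m²/s.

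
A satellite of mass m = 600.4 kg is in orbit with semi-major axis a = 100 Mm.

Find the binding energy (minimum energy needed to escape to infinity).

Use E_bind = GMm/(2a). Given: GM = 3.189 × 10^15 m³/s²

Convert to SI: a = 100 Mm = 1e+08 m.
Total orbital energy is E = −GMm/(2a); binding energy is E_bind = −E = GMm/(2a).
E_bind = 3.189e+15 · 600.4 / (2 · 1e+08) J ≈ 9.573e+09 J = 9.573 GJ.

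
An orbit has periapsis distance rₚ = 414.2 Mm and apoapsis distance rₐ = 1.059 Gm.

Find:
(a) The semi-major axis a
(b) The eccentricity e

Convert to SI: rₚ = 414.2 Mm = 4.142e+08 m; rₐ = 1.059 Gm = 1.059e+09 m.
(a) a = (rₚ + rₐ) / 2 = (4.142e+08 + 1.059e+09) / 2 ≈ 7.366e+08 m = 736.6 Mm.
(b) e = (rₐ − rₚ) / (rₐ + rₚ) = (1.059e+09 − 4.142e+08) / (1.059e+09 + 4.142e+08) ≈ 0.4377.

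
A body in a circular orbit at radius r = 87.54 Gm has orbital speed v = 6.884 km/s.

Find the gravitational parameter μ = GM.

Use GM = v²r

Convert to SI: r = 87.54 Gm = 8.754e+10 m; v = 6.884 km/s = 6884 m/s.
For a circular orbit v² = GM/r, so GM = v² · r.
GM = (6884)² · 8.754e+10 m³/s² ≈ 4.148e+18 m³/s² = 4.148 × 10^18 m³/s².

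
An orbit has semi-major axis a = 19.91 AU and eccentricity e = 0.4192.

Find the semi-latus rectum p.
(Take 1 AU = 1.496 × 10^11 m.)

Convert to SI: a = 19.91 AU = 2.97854e+12 m.
p = a (1 − e²).
p = 2.97854e+12 · (1 − (0.4192)²) = 2.97854e+12 · 0.824271 ≈ 2.455e+12 m = 16.41 AU.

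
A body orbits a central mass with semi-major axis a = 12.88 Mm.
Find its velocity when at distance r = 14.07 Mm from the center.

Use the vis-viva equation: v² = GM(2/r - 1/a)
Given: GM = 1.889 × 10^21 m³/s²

Convert to SI: a = 12.88 Mm = 1.288e+07 m; r = 14.07 Mm = 1.407e+07 m.
Vis-viva: v = √(GM · (2/r − 1/a)).
2/r − 1/a = 2/1.407e+07 − 1/1.288e+07 = 6.45067e-08 m⁻¹.
v = √(1.889e+21 · 6.45067e-08) m/s ≈ 1.104e+07 m/s = 1.104e+04 km/s.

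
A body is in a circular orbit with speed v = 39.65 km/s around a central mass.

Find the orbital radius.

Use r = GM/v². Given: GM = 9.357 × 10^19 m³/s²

Convert to SI: v = 39.65 km/s = 39650 m/s.
For a circular orbit, v² = GM / r, so r = GM / v².
r = 9.357e+19 / (39650)² m ≈ 5.952e+10 m = 5.952 × 10^10 m.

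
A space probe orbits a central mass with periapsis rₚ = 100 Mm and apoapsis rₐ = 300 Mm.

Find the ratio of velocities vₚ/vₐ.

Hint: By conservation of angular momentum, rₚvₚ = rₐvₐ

Convert to SI: rₚ = 100 Mm = 1e+08 m; rₐ = 300 Mm = 3e+08 m.
Conservation of angular momentum gives rₚvₚ = rₐvₐ, so vₚ/vₐ = rₐ/rₚ.
vₚ/vₐ = 3e+08 / 1e+08 ≈ 3.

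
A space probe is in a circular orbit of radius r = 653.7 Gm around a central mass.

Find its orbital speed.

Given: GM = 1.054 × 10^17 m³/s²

Convert to SI: r = 653.7 Gm = 6.537e+11 m.
For a circular orbit, gravity supplies the centripetal force, so v = √(GM / r).
v = √(1.054e+17 / 6.537e+11) m/s ≈ 401.5 m/s = 401.5 m/s.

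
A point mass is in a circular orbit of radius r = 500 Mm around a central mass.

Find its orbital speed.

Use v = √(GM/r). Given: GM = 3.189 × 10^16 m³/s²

Convert to SI: r = 500 Mm = 5e+08 m.
For a circular orbit, gravity supplies the centripetal force, so v = √(GM / r).
v = √(3.189e+16 / 5e+08) m/s ≈ 7986 m/s = 7.986 km/s.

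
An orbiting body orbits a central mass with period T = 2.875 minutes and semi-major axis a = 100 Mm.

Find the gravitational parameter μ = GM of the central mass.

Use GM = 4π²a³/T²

Convert to SI: T = 2.875 minutes = 172.5 s; a = 100 Mm = 1e+08 m.
GM = 4π² · a³ / T².
GM = 4π² · (1e+08)³ / (172.5)² m³/s² ≈ 1.327e+21 m³/s² = 1.327 × 10^21 m³/s².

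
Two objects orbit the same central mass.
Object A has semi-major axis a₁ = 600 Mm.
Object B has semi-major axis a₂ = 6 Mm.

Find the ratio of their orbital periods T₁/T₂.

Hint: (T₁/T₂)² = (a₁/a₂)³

Convert to SI: a₁ = 600 Mm = 6e+08 m; a₂ = 6 Mm = 6e+06 m.
From Kepler's third law, (T₁/T₂)² = (a₁/a₂)³, so T₁/T₂ = (a₁/a₂)^(3/2).
a₁/a₂ = 6e+08 / 6e+06 = 100.
T₁/T₂ = (100)^(3/2) ≈ 1000.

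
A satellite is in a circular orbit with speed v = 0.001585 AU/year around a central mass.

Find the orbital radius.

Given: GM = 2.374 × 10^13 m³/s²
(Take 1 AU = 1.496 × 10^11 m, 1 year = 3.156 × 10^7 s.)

Convert to SI: v = 0.001585 AU/year = 7.51318 m/s.
For a circular orbit, v² = GM / r, so r = GM / v².
r = 2.374e+13 / (7.51318)² m ≈ 4.206e+11 m = 2.811 AU.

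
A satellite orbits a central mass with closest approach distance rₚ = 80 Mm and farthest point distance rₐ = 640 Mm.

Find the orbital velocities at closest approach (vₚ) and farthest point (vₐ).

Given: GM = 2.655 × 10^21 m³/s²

Convert to SI: rₚ = 80 Mm = 8e+07 m; rₐ = 640 Mm = 6.4e+08 m.
Use the vis-viva equation v² = GM(2/r − 1/a) with a = (rₚ + rₐ)/2 = (8e+07 + 6.4e+08)/2 = 3.6e+08 m.
vₚ = √(GM · (2/rₚ − 1/a)) = √(2.655e+21 · (2/8e+07 − 1/3.6e+08)) m/s ≈ 7.681e+06 m/s = 7681 km/s.
vₐ = √(GM · (2/rₐ − 1/a)) = √(2.655e+21 · (2/6.4e+08 − 1/3.6e+08)) m/s ≈ 9.601e+05 m/s = 960.1 km/s.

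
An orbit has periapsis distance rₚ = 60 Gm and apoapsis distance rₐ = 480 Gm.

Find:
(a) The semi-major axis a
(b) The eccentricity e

Convert to SI: rₚ = 60 Gm = 6e+10 m; rₐ = 480 Gm = 4.8e+11 m.
(a) a = (rₚ + rₐ) / 2 = (6e+10 + 4.8e+11) / 2 ≈ 2.7e+11 m = 270 Gm.
(b) e = (rₐ − rₚ) / (rₐ + rₚ) = (4.8e+11 − 6e+10) / (4.8e+11 + 6e+10) ≈ 0.7778.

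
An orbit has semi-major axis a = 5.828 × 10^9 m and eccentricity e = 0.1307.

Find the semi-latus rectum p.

p = a (1 − e²).
p = 5.828e+09 · (1 − (0.1307)²) = 5.828e+09 · 0.982918 ≈ 5.728e+09 m = 5.728 × 10^9 m.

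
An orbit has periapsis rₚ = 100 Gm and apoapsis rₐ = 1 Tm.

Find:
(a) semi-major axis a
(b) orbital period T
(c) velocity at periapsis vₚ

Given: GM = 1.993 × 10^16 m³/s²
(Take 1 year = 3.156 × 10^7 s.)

Convert to SI: rₚ = 100 Gm = 1e+11 m; rₐ = 1 Tm = 1e+12 m.
(a) a = (rₚ + rₐ)/2 = (1e+11 + 1e+12)/2 ≈ 5.5e+11 m
(b) With a = (rₚ + rₐ)/2 = 5.5e+11 m, T = 2π √(a³/GM) = 2π √((5.5e+11)³/1.993e+16) s ≈ 1.815e+10 s
(c) With a = (rₚ + rₐ)/2 = 5.5e+11 m, vₚ = √(GM (2/rₚ − 1/a)) = √(1.993e+16 · (2/1e+11 − 1/5.5e+11)) m/s ≈ 602 m/s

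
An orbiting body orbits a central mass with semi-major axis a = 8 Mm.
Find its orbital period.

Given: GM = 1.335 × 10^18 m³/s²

Convert to SI: a = 8 Mm = 8e+06 m.
Kepler's third law: T = 2π √(a³ / GM).
Substituting a = 8e+06 m and GM = 1.335e+18 m³/s²:
T = 2π √((8e+06)³ / 1.335e+18) s
T ≈ 123 s = 2.051 minutes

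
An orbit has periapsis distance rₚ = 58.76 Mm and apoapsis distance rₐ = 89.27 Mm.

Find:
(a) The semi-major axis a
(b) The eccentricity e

Convert to SI: rₚ = 58.76 Mm = 5.876e+07 m; rₐ = 89.27 Mm = 8.927e+07 m.
(a) a = (rₚ + rₐ) / 2 = (5.876e+07 + 8.927e+07) / 2 ≈ 7.402e+07 m = 74.02 Mm.
(b) e = (rₐ − rₚ) / (rₐ + rₚ) = (8.927e+07 − 5.876e+07) / (8.927e+07 + 5.876e+07) ≈ 0.2061.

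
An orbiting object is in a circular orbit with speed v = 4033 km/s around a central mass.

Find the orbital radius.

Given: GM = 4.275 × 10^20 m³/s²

Convert to SI: v = 4033 km/s = 4.033e+06 m/s.
For a circular orbit, v² = GM / r, so r = GM / v².
r = 4.275e+20 / (4.033e+06)² m ≈ 2.628e+07 m = 26.28 Mm.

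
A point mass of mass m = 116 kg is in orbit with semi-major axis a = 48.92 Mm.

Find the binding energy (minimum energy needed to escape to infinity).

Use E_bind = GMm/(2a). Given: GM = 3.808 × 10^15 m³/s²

Convert to SI: a = 48.92 Mm = 4.892e+07 m.
Total orbital energy is E = −GMm/(2a); binding energy is E_bind = −E = GMm/(2a).
E_bind = 3.808e+15 · 116 / (2 · 4.892e+07) J ≈ 4.515e+09 J = 4.515 GJ.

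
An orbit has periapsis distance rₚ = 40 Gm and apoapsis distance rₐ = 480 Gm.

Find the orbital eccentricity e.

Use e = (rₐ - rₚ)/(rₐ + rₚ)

Convert to SI: rₚ = 40 Gm = 4e+10 m; rₐ = 480 Gm = 4.8e+11 m.
e = (rₐ − rₚ) / (rₐ + rₚ).
e = (4.8e+11 − 4e+10) / (4.8e+11 + 4e+10) = 4.4e+11 / 5.2e+11 ≈ 0.8462.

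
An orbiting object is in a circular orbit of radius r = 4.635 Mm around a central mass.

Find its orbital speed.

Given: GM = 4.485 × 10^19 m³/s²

Convert to SI: r = 4.635 Mm = 4.635e+06 m.
For a circular orbit, gravity supplies the centripetal force, so v = √(GM / r).
v = √(4.485e+19 / 4.635e+06) m/s ≈ 3.111e+06 m/s = 3111 km/s.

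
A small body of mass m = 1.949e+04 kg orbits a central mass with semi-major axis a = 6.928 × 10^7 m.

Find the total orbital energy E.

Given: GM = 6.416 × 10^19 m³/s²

E = −GMm / (2a).
E = −6.416e+19 · 1.949e+04 / (2 · 6.928e+07) J ≈ -9.025e+15 J = -9.025 PJ.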